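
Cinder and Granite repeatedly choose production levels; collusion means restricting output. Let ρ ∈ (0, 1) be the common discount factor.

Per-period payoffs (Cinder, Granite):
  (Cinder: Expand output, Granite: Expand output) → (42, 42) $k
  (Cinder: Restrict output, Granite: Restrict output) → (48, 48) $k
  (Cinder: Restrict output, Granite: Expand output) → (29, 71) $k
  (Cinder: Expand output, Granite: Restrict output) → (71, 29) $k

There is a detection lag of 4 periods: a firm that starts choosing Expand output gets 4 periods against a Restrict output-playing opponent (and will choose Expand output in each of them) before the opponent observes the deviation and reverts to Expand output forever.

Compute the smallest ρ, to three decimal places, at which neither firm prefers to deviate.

0.944

The best deviation is to choose Expand output for all 4 undetected periods, earning 71 each, then 42 forever once detected.
Deviation value: 71(1−ρ^4)/(1−ρ) + 42ρ^4/(1−ρ); cooperation value: 48/(1−ρ).
IC: 48 ≥ 71(1−ρ^4) + 42ρ^4 = 71 − 29ρ^4.
So ρ^4 ≥ 23/29, giving ρ ≥ (23/29)^(1/4) ≈ 0.944.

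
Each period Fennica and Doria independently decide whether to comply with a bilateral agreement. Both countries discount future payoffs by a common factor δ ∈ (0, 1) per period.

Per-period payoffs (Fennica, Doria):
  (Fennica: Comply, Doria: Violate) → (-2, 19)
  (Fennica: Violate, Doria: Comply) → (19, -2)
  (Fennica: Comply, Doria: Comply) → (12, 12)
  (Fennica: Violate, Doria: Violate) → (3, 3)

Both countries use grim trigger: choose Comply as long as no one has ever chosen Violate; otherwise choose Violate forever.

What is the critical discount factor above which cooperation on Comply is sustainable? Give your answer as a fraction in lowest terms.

7/16

Under grim trigger the critical discount factor is (T−C)/(T−P) with T = 19, C = 12, P = 3.
δ* = (19−12)/(19−3) = 7/16.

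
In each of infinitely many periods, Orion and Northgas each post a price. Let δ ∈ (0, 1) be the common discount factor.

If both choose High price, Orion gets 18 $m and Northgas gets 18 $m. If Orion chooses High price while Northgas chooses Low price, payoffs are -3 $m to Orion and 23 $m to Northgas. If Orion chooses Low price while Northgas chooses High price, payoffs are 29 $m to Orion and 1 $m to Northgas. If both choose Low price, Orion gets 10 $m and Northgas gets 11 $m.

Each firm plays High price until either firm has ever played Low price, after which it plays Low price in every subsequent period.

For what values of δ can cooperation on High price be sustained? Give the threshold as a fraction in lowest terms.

Orion: cooperation gives 18 each period; deviation gives 29 once then 10 forever.
  18/(1−δ) ≥ 29 + 10δ/(1−δ) ⇒ δ ≥ 11/19.
Northgas: cooperation gives 18 each period; deviation gives 23 once then 11 forever.
  δ ≥ 5/12.
Both must hold, so the binding constraint is Orion's: δ ≥ 11/19.

11/19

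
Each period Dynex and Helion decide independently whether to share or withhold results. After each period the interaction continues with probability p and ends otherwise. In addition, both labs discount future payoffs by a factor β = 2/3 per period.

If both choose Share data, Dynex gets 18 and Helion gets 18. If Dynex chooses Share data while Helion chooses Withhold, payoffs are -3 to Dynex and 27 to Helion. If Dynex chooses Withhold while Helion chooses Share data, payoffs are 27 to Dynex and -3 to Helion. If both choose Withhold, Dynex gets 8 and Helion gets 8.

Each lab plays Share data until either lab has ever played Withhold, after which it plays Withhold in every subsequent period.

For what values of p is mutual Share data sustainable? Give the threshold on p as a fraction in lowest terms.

27/38

With continuation probability p and discount β, the effective per-period discount factor is βp.
Grim-trigger IC: βp ≥ (27−18)/(27−8) = 9/19.
So p ≥ (9/19)/(2/3) = 27/38.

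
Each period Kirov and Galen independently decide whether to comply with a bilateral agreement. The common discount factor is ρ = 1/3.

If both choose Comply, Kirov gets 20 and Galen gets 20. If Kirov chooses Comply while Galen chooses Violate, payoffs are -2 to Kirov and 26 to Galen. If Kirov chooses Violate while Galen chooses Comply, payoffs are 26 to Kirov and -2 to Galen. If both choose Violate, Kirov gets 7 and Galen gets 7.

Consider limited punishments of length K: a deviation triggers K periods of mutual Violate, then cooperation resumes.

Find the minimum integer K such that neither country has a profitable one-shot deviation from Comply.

3

Need Σ_{k=1}^{K} ρ^k ≥ (26−20)/(20−7) = 0.4615 at ρ = 1/3.
At K = 2 the sum is 0.4444 < 0.4615; at K = 3 it is 0.4815 ≥ 0.4615.
So the minimum punishment length is K = 3.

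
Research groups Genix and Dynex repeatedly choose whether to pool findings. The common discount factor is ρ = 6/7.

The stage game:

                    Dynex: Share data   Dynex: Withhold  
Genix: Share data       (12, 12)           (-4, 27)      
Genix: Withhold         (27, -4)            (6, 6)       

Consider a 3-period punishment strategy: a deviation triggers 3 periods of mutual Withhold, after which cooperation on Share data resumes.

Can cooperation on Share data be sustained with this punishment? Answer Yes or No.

No

Comparing payoff streams over the 4 periods until play realigns: cooperate → 12(1+ρ+…+ρ^3); deviate → 27 + 6(ρ+…+ρ^3).
Cooperation is sustained iff (12−6)(ρ+…+ρ^3) ≥ 27−12.
ρ+…+ρ^3 = 6/7·(1−(6/7)^3)/(1−6/7) = 2.2216, and (27−12)/(12−6) = 2.5000.
2.2216 < 2.5000, so cooperation is not sustainable.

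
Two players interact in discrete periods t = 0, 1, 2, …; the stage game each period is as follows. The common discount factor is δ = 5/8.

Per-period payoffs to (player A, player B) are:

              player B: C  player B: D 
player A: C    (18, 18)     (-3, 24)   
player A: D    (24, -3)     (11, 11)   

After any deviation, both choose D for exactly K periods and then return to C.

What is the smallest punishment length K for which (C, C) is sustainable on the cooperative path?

Need Σ_{k=1}^{K} δ^k ≥ (24−18)/(18−11) = 0.8571 at δ = 5/8.
At K = 1 the sum is 0.6250 < 0.8571; at K = 2 it is 1.0156 ≥ 0.8571.
So the minimum punishment length is K = 2.

2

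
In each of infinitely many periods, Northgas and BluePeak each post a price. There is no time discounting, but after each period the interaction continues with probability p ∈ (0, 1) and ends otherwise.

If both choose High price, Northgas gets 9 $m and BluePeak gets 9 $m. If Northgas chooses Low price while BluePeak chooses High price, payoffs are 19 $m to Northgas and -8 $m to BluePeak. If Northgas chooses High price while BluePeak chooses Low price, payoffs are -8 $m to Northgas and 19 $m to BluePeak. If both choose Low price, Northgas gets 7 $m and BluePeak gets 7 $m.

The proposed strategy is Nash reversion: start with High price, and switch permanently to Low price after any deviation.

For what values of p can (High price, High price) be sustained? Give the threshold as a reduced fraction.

Expected cooperation value is 9 + p·9 + p²·9 + … = 9/(1−p); deviation gives 19 + p·7/(1−p).
9 ≥ 19(1−p) + 7p ⇒ 12p ≥ 10 ⇒ p ≥ 10/12 = 5/6.

5/6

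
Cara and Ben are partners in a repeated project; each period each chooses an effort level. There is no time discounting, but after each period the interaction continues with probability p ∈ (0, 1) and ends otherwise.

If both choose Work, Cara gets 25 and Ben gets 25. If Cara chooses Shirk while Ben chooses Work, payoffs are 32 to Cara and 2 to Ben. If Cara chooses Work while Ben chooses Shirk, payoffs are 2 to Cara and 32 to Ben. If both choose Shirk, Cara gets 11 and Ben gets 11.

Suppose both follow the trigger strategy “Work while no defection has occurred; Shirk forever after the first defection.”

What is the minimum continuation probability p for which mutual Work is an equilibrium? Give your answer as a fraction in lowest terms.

1/3

Expected cooperation value is 25 + p·25 + p²·25 + … = 25/(1−p); deviation gives 32 + p·11/(1−p).
25 ≥ 32(1−p) + 11p ⇒ 21p ≥ 7 ⇒ p ≥ 7/21 = 1/3.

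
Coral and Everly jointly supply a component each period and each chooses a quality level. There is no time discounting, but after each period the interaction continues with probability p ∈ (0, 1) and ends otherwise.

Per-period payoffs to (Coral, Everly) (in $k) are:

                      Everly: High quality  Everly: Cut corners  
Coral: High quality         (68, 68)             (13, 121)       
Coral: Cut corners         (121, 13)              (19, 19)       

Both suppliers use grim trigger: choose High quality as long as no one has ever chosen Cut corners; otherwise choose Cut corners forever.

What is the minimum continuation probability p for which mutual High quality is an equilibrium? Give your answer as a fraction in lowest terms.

53/102

Expected cooperation value is 68 + p·68 + p²·68 + … = 68/(1−p); deviation gives 121 + p·19/(1−p).
68 ≥ 121(1−p) + 19p ⇒ 102p ≥ 53 ⇒ p ≥ 53/102.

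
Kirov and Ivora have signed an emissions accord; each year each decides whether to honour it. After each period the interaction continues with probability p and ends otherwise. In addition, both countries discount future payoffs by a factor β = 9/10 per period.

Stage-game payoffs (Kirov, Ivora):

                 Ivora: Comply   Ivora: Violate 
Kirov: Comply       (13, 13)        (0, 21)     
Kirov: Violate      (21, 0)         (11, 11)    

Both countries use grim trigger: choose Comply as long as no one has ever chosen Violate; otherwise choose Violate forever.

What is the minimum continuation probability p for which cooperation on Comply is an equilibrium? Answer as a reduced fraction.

8/9

Expected continuation weight on next period's payoff is β·p = 9/10·p, which plays the role of the discount factor.
Cooperation requires 9/10·p ≥ (21−13)/(21−11) = 4/5, hence p ≥ 8/9.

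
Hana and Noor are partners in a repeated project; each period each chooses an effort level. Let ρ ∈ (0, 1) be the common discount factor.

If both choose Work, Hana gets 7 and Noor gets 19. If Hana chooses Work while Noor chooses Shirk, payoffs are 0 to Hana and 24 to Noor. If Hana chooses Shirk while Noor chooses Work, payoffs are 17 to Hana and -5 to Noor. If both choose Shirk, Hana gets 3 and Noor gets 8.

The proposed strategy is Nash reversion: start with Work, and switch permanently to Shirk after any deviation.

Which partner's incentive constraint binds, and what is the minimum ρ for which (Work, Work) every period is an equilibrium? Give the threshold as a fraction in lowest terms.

Hana; ρ ≥ 5/7

For Hana: deviation gain 17−7 = 10, per-period punishment loss 7−3 = 4. IC gives ρ ≥ 10/14 = 5/7.
For Noor: gain 5, loss 11 per period, so ρ ≥ 5/16.
The tighter constraint is Hana's, so cooperation needs ρ ≥ 5/7.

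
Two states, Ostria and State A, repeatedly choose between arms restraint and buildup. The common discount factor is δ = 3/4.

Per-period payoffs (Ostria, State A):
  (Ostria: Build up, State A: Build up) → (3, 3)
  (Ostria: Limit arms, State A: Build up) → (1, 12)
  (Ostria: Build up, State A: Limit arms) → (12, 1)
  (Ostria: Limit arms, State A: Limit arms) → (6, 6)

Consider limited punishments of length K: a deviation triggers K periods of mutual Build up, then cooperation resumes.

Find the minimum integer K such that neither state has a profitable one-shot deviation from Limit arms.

4

No profitable deviation requires (6−3)(δ+…+δ^K) ≥ 12−6, i.e. δ+…+δ^K ≥ 2 ≈ 2.0000.
With δ = 3/4, the partial sums are K=1: 0.7500, K=2: 1.3125, K=3: 1.7344, K=4: 2.0508.
K = 4 is the first length at which the sum reaches 2.0000.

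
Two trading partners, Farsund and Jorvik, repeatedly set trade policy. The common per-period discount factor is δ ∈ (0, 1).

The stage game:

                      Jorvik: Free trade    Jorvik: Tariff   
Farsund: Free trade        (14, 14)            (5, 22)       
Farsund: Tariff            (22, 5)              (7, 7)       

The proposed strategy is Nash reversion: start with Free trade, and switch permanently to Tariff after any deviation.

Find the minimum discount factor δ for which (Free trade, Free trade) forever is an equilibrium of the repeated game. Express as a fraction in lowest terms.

8/15

14/(1−δ) ≥ 22 + 7δ/(1−δ)
14 ≥ 22 − 15δ
δ ≥ 8/15.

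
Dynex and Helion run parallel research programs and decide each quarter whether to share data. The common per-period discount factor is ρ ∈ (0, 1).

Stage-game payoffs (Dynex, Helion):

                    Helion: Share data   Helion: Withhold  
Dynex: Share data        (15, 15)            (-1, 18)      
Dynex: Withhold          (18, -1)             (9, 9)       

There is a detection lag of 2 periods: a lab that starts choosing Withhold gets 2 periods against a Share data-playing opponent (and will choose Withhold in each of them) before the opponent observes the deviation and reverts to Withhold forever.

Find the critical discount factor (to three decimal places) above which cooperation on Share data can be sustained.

0.577

A deviator earns 18 for 2 periods, then 9 forever; cooperating earns 15 forever. Multiplying the IC by (1−ρ):
15 ≥ 18(1−ρ^2) + 9ρ^2, so 9·ρ^2 ≥ 3 and ρ^2 ≥ 1/3.
ρ ≥ (1/3)^(1/2) ≈ 0.577.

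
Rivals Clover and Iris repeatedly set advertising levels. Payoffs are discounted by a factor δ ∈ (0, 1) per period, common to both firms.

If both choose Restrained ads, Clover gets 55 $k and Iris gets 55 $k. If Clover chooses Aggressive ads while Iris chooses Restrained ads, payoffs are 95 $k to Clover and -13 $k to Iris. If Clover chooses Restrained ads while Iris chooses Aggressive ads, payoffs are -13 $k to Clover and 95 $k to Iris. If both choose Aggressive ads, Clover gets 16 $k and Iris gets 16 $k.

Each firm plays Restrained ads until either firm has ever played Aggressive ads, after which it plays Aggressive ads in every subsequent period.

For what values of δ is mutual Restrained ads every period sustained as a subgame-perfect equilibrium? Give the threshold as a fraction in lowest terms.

40/79

Under grim trigger the critical discount factor is (T−C)/(T−P) with T = 95, C = 55, P = 16.
δ* = (95−55)/(95−16) = 40/79.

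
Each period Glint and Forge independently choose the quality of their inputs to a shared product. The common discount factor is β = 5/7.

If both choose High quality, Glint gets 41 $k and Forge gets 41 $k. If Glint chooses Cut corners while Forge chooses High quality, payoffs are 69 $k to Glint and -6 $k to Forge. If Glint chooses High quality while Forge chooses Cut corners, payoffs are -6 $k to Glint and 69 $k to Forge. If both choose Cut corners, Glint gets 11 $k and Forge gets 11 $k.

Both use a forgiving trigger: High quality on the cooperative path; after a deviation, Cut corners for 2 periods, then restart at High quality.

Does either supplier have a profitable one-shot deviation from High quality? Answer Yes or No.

No

Comparing payoff streams over the 3 periods until play realigns: cooperate → 41(1+β+…+β^2); deviate → 69 + 11(β+…+β^2).
Cooperation is sustained iff (41−11)(β+…+β^2) ≥ 69−41.
β+…+β^2 = 5/7·(1−(5/7)^2)/(1−5/7) = 1.2245, and (69−41)/(41−11) = 0.9333.
1.2245 ≥ 0.9333, so cooperation is sustainable.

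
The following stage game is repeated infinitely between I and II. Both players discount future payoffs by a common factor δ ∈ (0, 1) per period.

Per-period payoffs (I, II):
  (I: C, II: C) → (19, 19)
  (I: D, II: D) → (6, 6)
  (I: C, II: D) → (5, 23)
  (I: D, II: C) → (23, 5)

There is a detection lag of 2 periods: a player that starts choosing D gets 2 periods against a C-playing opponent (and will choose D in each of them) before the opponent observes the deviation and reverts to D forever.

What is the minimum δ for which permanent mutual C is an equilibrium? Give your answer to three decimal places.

A deviator earns 23 for 2 periods, then 6 forever; cooperating earns 19 forever. Multiplying the IC by (1−δ):
19 ≥ 23(1−δ^2) + 6δ^2, so 17·δ^2 ≥ 4 and δ^2 ≥ 4/17.
δ ≥ (4/17)^(1/2) ≈ 0.485.

0.485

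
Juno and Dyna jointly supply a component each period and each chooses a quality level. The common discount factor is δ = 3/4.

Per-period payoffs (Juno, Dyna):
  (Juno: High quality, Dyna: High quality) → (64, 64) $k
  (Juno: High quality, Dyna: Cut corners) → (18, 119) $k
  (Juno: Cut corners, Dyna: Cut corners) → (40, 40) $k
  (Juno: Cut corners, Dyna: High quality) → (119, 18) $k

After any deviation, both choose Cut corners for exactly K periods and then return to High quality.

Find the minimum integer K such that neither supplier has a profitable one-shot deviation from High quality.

No profitable deviation requires (64−40)(δ+…+δ^K) ≥ 119−64, i.e. δ+…+δ^K ≥ 55/24 ≈ 2.2917.
With δ = 3/4, the partial sums are K=1: 0.7500, K=2: 1.3125, K=3: 1.7344, K=4: 2.0508, K=5: 2.2881, K=6: 2.4661.
K = 6 is the first length at which the sum reaches 2.2917.

6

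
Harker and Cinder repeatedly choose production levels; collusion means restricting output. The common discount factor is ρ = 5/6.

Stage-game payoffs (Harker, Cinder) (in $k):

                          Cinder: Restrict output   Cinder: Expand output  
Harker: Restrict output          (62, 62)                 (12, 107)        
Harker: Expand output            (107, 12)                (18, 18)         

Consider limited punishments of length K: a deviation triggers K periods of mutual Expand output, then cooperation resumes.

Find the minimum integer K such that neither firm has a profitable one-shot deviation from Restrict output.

2

No profitable deviation requires (62−18)(ρ+…+ρ^K) ≥ 107−62, i.e. ρ+…+ρ^K ≥ 45/44 ≈ 1.0227.
With ρ = 5/6, the partial sums are K=1: 0.8333, K=2: 1.5278.
K = 2 is the first length at which the sum reaches 1.0227.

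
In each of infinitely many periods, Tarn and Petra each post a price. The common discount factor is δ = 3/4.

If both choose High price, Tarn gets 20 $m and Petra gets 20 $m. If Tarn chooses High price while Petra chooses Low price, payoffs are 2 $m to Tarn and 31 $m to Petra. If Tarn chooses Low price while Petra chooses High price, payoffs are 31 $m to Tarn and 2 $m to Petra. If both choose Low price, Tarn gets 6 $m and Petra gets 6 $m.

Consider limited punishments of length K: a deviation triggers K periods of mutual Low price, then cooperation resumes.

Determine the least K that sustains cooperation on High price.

No profitable deviation requires (20−6)(δ+…+δ^K) ≥ 31−20, i.e. δ+…+δ^K ≥ 11/14 ≈ 0.7857.
With δ = 3/4, the partial sums are K=1: 0.7500, K=2: 1.3125.
K = 2 is the first length at which the sum reaches 0.7857.

2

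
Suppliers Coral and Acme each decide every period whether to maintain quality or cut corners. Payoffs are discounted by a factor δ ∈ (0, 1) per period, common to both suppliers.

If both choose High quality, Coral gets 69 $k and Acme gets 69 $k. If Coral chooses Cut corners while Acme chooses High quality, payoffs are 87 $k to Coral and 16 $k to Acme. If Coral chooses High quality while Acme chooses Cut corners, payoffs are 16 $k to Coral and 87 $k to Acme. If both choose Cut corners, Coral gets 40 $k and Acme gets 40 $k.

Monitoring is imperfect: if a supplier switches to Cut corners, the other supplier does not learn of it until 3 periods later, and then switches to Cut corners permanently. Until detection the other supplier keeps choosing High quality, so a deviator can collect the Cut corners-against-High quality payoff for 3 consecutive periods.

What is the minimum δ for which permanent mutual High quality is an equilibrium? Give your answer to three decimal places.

Deviating for the 3 undetected periods gains 87−69 = 18 per period over cooperation, then loses 69−40 = 29 per period forever once punishment starts.
Gain: 18(1 + δ + … + δ^2); loss: 29·δ^3/(1−δ).
No profitable deviation ⇔ 18(1−δ^3) ≤ 29·δ^3, i.e. δ^3 ≥ 18/(18+29) = 18/47.
Hence δ ≥ (18/47)^(1/3) ≈ 0.726.

0.726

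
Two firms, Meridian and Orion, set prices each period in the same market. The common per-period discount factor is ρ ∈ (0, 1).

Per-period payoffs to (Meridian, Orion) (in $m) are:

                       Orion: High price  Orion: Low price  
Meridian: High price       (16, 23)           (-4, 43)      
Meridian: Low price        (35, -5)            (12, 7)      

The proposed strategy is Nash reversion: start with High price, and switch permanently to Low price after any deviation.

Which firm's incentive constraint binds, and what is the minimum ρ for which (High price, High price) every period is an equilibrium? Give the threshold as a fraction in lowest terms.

Meridian; ρ ≥ 19/23

For Meridian: deviation gain 35−16 = 19, per-period punishment loss 16−12 = 4. IC gives ρ ≥ 19/23.
For Orion: gain 20, loss 16 per period, so ρ ≥ 20/36 = 5/9.
The tighter constraint is Meridian's, so cooperation needs ρ ≥ 19/23.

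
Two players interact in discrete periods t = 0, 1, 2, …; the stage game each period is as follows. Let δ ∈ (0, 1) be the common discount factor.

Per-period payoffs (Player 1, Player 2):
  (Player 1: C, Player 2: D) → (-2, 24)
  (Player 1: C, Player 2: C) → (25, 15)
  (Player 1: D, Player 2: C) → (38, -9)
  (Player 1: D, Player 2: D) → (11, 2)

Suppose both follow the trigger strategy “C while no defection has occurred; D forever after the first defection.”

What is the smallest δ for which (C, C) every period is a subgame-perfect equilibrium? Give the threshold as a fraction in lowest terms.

Player 1's threshold: (38−25)/(38−11) = 13/27.
Player 2's threshold: (24−15)/(24−2) = 9/22.
13/27 > 9/22, so Player 1 binds and δ* = 13/27.

13/27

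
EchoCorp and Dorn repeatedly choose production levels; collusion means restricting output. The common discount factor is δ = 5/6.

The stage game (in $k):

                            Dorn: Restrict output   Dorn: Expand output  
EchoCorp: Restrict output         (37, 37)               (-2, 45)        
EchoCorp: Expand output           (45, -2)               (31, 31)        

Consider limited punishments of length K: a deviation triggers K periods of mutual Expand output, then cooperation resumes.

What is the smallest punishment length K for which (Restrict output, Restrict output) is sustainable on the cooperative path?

Need Σ_{k=1}^{K} δ^k ≥ (45−37)/(37−31) = 1.3333 at δ = 5/6.
At K = 1 the sum is 0.8333 < 1.3333; at K = 2 it is 1.5278 ≥ 1.3333.
So the minimum punishment length is K = 2.

2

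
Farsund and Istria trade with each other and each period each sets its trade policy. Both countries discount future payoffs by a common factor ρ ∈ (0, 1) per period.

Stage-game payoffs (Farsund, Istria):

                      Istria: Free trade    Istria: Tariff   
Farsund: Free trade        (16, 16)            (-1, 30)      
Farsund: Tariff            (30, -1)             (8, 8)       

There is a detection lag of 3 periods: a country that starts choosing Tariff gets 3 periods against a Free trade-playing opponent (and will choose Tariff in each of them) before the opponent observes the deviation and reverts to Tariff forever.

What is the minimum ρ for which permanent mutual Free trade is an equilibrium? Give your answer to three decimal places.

Deviating for the 3 undetected periods gains 30−16 = 14 per period over cooperation, then loses 16−8 = 8 per period forever once punishment starts.
Gain: 14(1 + ρ + … + ρ^2); loss: 8·ρ^3/(1−ρ).
No profitable deviation ⇔ 14(1−ρ^3) ≤ 8·ρ^3, i.e. ρ^3 ≥ 14/(14+8) = 7/11.
Hence ρ ≥ (7/11)^(1/3) ≈ 0.860.

0.860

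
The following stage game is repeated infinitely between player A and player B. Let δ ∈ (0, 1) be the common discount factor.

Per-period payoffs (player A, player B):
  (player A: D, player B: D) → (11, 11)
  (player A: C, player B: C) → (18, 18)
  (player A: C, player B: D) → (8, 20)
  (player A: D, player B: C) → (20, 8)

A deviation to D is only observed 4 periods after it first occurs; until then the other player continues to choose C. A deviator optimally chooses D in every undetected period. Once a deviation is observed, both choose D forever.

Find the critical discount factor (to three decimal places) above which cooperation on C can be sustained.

0.687

The best deviation is to choose D for all 4 undetected periods, earning 20 each, then 11 forever once detected.
Deviation value: 20(1−δ^4)/(1−δ) + 11δ^4/(1−δ); cooperation value: 18/(1−δ).
IC: 18 ≥ 20(1−δ^4) + 11δ^4 = 20 − 9δ^4.
So δ^4 ≥ 2/9, giving δ ≥ (2/9)^(1/4) ≈ 0.687.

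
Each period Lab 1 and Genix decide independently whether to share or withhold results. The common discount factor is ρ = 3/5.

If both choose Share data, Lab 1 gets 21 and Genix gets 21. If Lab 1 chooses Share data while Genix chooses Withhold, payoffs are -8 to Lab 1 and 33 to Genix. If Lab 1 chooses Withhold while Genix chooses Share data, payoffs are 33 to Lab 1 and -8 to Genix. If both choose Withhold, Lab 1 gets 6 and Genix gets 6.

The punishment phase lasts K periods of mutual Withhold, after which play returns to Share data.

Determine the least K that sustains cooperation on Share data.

Need Σ_{k=1}^{K} ρ^k ≥ (33−21)/(21−6) = 0.8000 at ρ = 3/5.
At K = 1 the sum is 0.6000 < 0.8000; at K = 2 it is 0.9600 ≥ 0.8000.
So the minimum punishment length is K = 2.

2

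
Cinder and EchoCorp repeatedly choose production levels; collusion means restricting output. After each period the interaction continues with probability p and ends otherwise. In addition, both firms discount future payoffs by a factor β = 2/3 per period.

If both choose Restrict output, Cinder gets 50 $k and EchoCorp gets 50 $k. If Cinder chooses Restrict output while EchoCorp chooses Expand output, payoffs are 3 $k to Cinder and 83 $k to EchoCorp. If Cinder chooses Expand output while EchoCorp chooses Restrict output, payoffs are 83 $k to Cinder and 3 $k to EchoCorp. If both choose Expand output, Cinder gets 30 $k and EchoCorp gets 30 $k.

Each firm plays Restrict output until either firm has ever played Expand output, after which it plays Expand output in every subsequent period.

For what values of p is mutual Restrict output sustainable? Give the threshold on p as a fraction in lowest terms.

With continuation probability p and discount β, the effective per-period discount factor is βp.
Grim-trigger IC: βp ≥ (83−50)/(83−30) = 33/53.
So p ≥ (33/53)/(2/3) = 99/106.

99/106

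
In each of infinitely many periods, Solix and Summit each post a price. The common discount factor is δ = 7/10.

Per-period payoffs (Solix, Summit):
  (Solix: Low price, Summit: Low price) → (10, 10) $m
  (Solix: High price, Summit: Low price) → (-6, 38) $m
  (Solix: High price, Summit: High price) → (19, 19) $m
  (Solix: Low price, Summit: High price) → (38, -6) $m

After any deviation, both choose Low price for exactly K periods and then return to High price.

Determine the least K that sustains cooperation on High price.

IC: δ(1−δ^K)/(1−δ) ≥ (38−19)/(19−10) = 19/9.
With δ = 7/10: need 1 − δ^K ≥ 19/9·(1−7/10)/(7/10), i.e. δ^K ≤ 0.0952.
Since (7/10)^6 = 0.1176 and (7/10)^7 = 0.0824, the smallest such K is 7.

7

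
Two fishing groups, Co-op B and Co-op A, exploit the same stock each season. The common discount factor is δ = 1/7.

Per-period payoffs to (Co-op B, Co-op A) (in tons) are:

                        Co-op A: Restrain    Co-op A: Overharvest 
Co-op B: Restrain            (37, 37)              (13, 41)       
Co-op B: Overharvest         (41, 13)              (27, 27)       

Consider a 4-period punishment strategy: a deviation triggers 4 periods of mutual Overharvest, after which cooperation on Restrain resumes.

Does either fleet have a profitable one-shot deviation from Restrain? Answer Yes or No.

Yes

A one-shot deviation gives 41 now, then 27 for 4 periods, then back to 37.
Gain from deviating: (41−37) today; loss: (37−27) in each of the next 4 periods.
No-deviation condition: (37−27)(δ+…+δ^4) ≥ 41−37, i.e. δ+…+δ^4 ≥ 2/5.
At δ = 1/7: δ+…+δ^4 = 0.1666 < 0.4000.
So cooperation is not sustainable.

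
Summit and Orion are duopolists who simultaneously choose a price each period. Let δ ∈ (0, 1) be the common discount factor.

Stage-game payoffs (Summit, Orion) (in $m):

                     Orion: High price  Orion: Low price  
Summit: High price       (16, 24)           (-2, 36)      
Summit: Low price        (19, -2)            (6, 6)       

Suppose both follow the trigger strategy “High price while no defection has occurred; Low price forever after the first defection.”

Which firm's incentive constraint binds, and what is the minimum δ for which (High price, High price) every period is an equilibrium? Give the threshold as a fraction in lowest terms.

For Summit: deviation gain 19−16 = 3, per-period punishment loss 16−6 = 10. IC gives δ ≥ 3/13.
For Orion: gain 12, loss 18 per period, so δ ≥ 12/30 = 2/5.
The tighter constraint is Orion's, so cooperation needs δ ≥ 2/5.

Orion; δ ≥ 2/5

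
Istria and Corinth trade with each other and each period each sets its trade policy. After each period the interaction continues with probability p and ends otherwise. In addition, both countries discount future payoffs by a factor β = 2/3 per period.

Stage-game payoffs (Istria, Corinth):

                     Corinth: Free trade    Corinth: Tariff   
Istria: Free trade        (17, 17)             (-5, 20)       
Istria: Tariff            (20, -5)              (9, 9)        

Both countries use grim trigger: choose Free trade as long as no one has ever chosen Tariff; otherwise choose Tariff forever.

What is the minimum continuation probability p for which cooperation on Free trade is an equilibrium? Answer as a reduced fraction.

9/22

With continuation probability p and discount β, the effective per-period discount factor is βp.
Grim-trigger IC: βp ≥ (20−17)/(20−9) = 3/11.
So p ≥ (3/11)/(2/3) = 9/22.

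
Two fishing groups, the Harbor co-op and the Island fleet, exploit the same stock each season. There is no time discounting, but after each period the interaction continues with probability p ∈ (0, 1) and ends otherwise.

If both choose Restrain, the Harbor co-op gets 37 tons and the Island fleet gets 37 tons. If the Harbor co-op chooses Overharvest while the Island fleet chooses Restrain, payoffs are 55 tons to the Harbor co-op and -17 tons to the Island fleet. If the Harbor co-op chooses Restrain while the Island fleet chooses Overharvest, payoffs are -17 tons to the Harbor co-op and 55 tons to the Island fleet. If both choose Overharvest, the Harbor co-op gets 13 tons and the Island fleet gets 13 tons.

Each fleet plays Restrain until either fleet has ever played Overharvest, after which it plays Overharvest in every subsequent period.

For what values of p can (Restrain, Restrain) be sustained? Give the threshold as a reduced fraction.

With no time discounting, the continuation probability p plays the role of the discount factor.
Grim-trigger IC: 37/(1−p) ≥ 55 + 13p/(1−p) ⇒ p ≥ (55−37)/(55−13) = 3/7.

3/7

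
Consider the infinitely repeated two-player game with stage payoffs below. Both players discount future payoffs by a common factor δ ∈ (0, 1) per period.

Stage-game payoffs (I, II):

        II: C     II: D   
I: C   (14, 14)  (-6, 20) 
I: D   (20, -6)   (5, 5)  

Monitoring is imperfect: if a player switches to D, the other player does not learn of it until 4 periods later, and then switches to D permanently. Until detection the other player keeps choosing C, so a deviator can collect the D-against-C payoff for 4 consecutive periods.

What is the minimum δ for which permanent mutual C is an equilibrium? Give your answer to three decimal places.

The best deviation is to choose D for all 4 undetected periods, earning 20 each, then 5 forever once detected.
Deviation value: 20(1−δ^4)/(1−δ) + 5δ^4/(1−δ); cooperation value: 14/(1−δ).
IC: 14 ≥ 20(1−δ^4) + 5δ^4 = 20 − 15δ^4.
So δ^4 ≥ 6/15 = 2/5, giving δ ≥ (2/5)^(1/4) ≈ 0.795.

0.795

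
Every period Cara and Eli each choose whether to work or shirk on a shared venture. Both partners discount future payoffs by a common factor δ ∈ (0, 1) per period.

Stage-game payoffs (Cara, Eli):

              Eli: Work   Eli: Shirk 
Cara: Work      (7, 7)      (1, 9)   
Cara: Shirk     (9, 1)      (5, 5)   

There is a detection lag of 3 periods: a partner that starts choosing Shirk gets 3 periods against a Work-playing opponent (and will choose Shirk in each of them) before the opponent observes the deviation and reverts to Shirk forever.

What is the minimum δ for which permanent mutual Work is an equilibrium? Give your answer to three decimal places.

The best deviation is to choose Shirk for all 3 undetected periods, earning 9 each, then 5 forever once detected.
Deviation value: 9(1−δ^3)/(1−δ) + 5δ^3/(1−δ); cooperation value: 7/(1−δ).
IC: 7 ≥ 9(1−δ^3) + 5δ^3 = 9 − 4δ^3.
So δ^3 ≥ 2/4 = 1/2, giving δ ≥ (1/2)^(1/3) ≈ 0.794.

0.794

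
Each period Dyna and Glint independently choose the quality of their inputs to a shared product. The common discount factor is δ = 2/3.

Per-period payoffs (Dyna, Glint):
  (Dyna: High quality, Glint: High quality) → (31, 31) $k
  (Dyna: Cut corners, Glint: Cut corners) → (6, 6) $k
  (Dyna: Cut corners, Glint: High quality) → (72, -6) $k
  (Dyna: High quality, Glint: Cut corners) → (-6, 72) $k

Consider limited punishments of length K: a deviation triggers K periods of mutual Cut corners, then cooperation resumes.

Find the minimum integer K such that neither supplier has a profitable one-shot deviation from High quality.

Need Σ_{k=1}^{K} δ^k ≥ (72−31)/(31−6) = 1.6400 at δ = 2/3.
At K = 4 the sum is 1.6049 < 1.6400; at K = 5 it is 1.7366 ≥ 1.6400.
So the minimum punishment length is K = 5.

5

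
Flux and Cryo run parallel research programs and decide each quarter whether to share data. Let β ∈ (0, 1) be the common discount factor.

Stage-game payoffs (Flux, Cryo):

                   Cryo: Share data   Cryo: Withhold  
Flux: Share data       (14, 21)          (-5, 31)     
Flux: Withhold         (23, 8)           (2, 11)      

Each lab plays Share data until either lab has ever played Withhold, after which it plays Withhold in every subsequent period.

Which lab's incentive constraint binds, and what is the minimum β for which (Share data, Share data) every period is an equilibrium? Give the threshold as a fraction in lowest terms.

Flux's threshold: (23−14)/(23−2) = 3/7.
Cryo's threshold: (31−21)/(31−11) = 1/2.
3/7 < 1/2, so Cryo binds and β* = 1/2.

Cryo; β ≥ 1/2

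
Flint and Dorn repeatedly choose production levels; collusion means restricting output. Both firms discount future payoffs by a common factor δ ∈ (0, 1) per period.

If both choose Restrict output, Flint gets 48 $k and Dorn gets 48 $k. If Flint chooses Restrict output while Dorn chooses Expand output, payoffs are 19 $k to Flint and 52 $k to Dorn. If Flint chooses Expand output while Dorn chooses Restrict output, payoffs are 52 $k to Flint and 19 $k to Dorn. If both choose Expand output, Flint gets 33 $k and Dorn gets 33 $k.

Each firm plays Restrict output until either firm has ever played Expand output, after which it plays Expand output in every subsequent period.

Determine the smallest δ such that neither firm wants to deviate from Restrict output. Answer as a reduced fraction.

Cooperation forever yields 48 each period: 48/(1−δ).
Deviating yields 52 once, then 33 forever: 52 + 33δ/(1−δ).
No profitable deviation requires 48/(1−δ) ≥ 52 + 33δ/(1−δ).
Multiplying by (1−δ): 48 ≥ 52(1−δ) + 33δ = 52 − 19δ.
So 19δ ≥ 4, i.e. δ ≥ 4/19.

4/19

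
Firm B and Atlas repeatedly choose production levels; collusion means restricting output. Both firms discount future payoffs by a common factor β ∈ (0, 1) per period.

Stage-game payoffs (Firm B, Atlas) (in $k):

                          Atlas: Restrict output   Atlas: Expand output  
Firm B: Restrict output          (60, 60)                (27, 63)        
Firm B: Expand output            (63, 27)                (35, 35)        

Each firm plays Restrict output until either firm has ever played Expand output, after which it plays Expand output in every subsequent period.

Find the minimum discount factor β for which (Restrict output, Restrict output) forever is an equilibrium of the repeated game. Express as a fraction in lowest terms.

60/(1−β) ≥ 63 + 35β/(1−β)
60 ≥ 63 − 28β
β ≥ 3/28.

3/28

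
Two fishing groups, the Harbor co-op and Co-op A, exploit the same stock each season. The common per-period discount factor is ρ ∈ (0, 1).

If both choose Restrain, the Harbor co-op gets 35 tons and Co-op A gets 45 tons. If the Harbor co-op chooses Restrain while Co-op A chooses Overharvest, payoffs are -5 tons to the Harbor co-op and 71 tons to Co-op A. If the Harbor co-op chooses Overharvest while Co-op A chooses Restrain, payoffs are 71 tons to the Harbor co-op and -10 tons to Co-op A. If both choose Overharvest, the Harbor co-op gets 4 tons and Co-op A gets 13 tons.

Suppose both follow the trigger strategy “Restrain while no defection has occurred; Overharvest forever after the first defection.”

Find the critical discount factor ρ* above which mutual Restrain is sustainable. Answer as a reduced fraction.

36/67

For the Harbor co-op: deviation gain 71−35 = 36, per-period punishment loss 35−4 = 31. IC gives ρ ≥ 36/67.
For Co-op A: gain 26, loss 32 per period, so ρ ≥ 26/58 = 13/29.
The tighter constraint is the Harbor co-op's, so cooperation needs ρ ≥ 36/67.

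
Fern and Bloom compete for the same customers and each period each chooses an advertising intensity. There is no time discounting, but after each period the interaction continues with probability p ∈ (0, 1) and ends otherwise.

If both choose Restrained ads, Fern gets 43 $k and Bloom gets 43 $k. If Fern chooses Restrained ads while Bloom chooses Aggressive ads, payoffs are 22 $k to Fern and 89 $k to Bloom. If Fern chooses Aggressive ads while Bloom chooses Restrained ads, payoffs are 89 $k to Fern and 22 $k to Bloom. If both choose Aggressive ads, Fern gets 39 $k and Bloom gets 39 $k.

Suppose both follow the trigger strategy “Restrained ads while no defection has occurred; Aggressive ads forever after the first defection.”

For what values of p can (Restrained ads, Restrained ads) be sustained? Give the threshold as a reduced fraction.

23/25

Expected cooperation value is 43 + p·43 + p²·43 + … = 43/(1−p); deviation gives 89 + p·39/(1−p).
43 ≥ 89(1−p) + 39p ⇒ 50p ≥ 46 ⇒ p ≥ 46/50 = 23/25.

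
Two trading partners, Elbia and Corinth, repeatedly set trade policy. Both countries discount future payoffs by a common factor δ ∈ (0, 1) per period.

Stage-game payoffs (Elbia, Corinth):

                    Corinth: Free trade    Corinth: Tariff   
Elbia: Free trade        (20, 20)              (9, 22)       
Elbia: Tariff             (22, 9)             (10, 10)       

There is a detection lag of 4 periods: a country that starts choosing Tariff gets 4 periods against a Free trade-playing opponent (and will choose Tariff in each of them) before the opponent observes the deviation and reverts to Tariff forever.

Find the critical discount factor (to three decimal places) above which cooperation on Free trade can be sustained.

0.639

Deviating for the 4 undetected periods gains 22−20 = 2 per period over cooperation, then loses 20−10 = 10 per period forever once punishment starts.
Gain: 2(1 + δ + … + δ^3); loss: 10·δ^4/(1−δ).
No profitable deviation ⇔ 2(1−δ^4) ≤ 10·δ^4, i.e. δ^4 ≥ 2/(2+10) = 1/6.
Hence δ ≥ (1/6)^(1/4) ≈ 0.639.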